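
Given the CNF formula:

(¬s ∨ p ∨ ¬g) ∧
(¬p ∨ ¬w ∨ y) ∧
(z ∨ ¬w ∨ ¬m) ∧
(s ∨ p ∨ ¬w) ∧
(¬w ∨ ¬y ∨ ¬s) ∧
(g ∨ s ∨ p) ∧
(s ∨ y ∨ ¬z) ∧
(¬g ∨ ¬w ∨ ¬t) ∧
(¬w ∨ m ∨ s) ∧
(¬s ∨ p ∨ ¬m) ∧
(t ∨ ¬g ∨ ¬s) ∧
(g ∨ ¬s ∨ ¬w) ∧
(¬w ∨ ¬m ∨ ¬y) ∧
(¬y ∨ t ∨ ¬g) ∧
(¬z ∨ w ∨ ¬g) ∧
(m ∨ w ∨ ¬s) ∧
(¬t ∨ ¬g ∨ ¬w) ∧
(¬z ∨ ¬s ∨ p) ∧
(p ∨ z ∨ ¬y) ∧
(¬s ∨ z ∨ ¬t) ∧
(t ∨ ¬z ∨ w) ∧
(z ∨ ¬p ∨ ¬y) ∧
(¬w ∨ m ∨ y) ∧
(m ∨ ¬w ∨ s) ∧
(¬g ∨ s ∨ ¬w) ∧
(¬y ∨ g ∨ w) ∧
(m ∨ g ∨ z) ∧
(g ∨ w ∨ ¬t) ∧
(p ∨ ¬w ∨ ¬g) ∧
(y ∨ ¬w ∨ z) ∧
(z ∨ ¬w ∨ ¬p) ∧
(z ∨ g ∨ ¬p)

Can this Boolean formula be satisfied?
Yes

Yes, the formula is satisfiable.

One satisfying assignment is: g=True, p=False, z=False, w=False, s=False, y=False, t=False, m=False

Verification: With this assignment, all 32 clauses evaluate to true.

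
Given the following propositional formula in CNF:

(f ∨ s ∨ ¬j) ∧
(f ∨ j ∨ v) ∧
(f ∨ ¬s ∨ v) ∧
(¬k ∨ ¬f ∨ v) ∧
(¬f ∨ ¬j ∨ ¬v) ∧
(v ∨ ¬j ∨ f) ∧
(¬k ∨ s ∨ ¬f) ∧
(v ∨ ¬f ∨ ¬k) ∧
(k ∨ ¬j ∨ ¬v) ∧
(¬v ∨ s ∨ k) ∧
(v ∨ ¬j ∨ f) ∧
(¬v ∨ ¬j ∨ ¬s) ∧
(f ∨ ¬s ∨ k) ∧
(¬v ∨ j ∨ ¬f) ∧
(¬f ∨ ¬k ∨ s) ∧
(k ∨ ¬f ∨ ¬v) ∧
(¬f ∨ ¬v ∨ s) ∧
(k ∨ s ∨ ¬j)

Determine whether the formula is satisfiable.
Yes

Yes, the formula is satisfiable.

One satisfying assignment is: v=False, j=False, s=False, f=True, k=False

Verification: With this assignment, all 18 clauses evaluate to true.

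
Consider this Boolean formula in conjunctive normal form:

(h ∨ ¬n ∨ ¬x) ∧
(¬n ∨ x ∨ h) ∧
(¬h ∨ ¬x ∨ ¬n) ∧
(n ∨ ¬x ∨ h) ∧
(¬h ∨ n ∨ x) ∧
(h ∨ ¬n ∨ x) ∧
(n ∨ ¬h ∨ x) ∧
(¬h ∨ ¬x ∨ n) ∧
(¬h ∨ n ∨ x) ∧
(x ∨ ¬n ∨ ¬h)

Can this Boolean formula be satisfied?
Yes

Yes, the formula is satisfiable.

One satisfying assignment is: h=False, n=False, x=False

Verification: With this assignment, all 10 clauses evaluate to true.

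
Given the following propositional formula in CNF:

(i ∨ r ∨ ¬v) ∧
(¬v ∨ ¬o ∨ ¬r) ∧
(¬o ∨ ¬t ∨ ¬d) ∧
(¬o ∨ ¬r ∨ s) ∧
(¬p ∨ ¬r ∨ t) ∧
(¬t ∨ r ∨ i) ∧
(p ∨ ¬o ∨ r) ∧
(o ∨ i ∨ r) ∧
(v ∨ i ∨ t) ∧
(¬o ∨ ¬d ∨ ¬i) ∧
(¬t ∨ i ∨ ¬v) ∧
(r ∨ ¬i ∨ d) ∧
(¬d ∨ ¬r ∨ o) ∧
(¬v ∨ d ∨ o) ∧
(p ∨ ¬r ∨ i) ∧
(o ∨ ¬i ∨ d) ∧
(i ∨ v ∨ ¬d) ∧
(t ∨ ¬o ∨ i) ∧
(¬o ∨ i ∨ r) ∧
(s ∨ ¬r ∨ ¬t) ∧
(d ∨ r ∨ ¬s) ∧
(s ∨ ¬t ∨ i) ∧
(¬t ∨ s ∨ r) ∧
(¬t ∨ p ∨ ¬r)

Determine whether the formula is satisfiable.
Yes

Yes, the formula is satisfiable.

One satisfying assignment is: o=False, s=False, i=True, v=True, t=False, p=False, d=True, r=False

Verification: With this assignment, all 24 clauses evaluate to true.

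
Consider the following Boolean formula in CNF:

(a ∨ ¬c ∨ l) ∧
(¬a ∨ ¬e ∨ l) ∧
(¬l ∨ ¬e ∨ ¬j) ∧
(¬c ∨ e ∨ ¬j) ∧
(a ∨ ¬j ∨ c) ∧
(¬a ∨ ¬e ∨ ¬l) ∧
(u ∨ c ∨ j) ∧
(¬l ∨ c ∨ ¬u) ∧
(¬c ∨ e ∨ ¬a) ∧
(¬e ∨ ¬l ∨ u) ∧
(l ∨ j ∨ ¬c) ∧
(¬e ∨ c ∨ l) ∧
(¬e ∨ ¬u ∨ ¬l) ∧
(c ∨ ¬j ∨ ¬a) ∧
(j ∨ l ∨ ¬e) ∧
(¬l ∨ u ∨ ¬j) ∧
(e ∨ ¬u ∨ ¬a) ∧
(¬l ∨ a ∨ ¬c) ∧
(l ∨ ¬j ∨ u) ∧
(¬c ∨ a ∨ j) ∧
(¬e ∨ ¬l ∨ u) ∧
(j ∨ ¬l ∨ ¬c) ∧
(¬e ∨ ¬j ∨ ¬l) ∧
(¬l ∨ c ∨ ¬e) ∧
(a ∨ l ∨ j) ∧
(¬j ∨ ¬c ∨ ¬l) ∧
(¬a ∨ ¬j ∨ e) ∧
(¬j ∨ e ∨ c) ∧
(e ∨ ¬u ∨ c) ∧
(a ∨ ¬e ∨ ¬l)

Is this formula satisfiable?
No

No, the formula is not satisfiable.

No assignment of truth values to the variables can make all 30 clauses true simultaneously.

The formula is UNSAT (unsatisfiable).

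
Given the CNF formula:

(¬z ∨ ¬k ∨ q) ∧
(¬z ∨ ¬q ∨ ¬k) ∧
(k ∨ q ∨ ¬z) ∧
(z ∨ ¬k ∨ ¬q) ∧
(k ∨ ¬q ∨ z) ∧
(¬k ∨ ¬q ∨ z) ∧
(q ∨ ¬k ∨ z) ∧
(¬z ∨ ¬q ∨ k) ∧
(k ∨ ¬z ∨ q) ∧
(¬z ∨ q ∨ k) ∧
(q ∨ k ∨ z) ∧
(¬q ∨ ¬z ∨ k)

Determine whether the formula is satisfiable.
No

No, the formula is not satisfiable.

No assignment of truth values to the variables can make all 12 clauses true simultaneously.

The formula is UNSAT (unsatisfiable).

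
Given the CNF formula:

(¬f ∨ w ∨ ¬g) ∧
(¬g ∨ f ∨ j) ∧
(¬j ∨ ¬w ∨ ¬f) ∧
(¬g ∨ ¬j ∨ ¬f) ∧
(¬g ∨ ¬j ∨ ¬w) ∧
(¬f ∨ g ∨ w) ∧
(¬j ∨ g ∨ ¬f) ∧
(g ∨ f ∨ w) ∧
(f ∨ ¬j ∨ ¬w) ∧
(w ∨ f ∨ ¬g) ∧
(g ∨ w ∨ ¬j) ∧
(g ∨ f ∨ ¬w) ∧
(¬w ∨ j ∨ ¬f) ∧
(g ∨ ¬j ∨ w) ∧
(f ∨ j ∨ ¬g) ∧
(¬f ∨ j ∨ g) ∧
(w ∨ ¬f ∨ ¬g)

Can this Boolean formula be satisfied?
No

No, the formula is not satisfiable.

No assignment of truth values to the variables can make all 17 clauses true simultaneously.

The formula is UNSAT (unsatisfiable).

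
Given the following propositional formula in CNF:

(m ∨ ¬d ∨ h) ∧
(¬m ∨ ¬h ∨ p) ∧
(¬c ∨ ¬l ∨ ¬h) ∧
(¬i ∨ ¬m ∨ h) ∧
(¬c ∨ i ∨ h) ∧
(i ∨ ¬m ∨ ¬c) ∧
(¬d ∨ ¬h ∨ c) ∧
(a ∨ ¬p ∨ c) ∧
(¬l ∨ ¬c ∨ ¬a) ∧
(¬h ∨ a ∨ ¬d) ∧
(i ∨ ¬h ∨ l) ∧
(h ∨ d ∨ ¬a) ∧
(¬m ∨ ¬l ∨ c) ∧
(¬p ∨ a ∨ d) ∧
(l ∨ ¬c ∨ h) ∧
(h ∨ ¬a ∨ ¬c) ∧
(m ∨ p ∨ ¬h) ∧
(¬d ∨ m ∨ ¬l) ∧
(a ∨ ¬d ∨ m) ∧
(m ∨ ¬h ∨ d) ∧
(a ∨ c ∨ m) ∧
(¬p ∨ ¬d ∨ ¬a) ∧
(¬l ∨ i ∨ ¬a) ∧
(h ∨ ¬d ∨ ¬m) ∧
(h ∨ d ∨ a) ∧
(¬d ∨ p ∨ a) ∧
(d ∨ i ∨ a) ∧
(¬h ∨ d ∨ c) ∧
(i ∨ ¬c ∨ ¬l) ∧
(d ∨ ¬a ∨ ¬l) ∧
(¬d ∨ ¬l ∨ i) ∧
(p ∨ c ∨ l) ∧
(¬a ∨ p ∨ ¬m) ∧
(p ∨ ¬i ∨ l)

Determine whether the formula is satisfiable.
Yes

Yes, the formula is satisfiable.

One satisfying assignment is: l=False, p=True, m=True, c=True, a=True, h=True, d=False, i=True

Verification: With this assignment, all 34 clauses evaluate to true.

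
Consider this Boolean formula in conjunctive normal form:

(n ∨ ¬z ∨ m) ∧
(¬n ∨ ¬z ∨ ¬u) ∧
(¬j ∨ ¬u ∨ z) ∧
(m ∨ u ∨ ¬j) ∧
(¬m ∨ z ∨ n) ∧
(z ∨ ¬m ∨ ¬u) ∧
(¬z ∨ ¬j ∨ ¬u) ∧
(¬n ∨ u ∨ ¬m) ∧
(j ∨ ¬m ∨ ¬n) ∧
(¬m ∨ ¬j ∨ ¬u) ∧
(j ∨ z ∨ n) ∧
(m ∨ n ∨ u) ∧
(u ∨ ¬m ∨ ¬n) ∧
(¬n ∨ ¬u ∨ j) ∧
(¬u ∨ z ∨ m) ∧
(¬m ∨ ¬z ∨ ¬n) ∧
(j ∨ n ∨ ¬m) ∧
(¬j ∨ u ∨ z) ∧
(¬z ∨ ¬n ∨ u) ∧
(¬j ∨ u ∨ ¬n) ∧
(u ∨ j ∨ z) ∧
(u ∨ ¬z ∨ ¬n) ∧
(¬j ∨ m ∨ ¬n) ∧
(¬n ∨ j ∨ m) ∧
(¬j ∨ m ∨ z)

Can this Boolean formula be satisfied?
Yes

Yes, the formula is satisfiable.

One satisfying assignment is: m=True, z=True, j=True, u=False, n=False

Verification: With this assignment, all 25 clauses evaluate to true.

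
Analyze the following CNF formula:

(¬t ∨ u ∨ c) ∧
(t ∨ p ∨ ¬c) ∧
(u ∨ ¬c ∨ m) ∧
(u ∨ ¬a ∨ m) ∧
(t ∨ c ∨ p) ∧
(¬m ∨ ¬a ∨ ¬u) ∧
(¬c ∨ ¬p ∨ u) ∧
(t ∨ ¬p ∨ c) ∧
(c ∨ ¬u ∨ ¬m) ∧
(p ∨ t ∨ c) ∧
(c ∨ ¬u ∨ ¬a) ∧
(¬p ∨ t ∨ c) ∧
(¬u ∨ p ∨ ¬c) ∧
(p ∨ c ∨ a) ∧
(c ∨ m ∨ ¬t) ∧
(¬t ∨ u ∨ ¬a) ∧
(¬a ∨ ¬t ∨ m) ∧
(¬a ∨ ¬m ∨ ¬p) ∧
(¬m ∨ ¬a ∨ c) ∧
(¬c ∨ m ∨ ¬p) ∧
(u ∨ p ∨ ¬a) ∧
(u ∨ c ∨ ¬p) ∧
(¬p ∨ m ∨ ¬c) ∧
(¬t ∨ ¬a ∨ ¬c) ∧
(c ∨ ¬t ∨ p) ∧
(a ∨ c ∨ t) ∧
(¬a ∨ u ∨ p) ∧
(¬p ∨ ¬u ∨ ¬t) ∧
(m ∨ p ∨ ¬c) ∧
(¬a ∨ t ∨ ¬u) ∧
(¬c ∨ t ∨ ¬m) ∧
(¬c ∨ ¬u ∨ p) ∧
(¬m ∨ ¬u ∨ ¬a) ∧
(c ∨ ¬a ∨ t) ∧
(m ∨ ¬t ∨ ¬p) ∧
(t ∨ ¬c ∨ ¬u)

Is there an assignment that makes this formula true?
Yes

Yes, the formula is satisfiable.

One satisfying assignment is: t=True, a=False, c=True, u=False, m=True, p=False

Verification: With this assignment, all 36 clauses evaluate to true.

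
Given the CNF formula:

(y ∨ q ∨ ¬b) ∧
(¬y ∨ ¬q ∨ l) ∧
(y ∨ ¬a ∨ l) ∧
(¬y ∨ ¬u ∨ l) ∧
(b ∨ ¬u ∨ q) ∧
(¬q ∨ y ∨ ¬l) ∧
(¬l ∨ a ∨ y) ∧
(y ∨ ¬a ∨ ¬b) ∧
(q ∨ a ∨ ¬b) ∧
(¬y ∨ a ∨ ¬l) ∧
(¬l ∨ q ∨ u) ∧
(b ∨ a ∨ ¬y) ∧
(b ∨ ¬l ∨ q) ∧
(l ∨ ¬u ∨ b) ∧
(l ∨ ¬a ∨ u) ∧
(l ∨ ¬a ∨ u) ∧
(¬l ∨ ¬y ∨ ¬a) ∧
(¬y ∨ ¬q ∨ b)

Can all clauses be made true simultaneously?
Yes

Yes, the formula is satisfiable.

One satisfying assignment is: a=False, l=False, u=False, q=False, y=False, b=False

Verification: With this assignment, all 18 clauses evaluate to true.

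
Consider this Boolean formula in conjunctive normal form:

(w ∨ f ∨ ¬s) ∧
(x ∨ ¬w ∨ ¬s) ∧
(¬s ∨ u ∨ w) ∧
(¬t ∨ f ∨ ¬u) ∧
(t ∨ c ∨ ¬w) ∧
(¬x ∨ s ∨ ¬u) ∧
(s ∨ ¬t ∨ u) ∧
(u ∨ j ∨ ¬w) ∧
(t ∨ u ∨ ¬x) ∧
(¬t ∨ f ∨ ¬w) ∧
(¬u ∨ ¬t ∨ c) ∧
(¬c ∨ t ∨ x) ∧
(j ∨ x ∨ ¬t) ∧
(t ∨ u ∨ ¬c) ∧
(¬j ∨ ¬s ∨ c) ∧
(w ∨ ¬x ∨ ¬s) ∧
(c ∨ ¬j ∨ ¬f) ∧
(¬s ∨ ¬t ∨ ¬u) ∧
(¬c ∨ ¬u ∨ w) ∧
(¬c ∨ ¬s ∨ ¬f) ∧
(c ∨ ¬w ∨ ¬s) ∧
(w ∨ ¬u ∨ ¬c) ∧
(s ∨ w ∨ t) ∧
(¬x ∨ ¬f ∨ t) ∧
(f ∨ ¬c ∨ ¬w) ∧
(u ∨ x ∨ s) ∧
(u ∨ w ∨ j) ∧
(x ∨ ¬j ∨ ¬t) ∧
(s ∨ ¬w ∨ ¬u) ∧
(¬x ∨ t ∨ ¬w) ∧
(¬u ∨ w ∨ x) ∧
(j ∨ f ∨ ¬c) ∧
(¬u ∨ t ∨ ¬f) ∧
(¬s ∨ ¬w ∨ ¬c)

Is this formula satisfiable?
No

No, the formula is not satisfiable.

No assignment of truth values to the variables can make all 34 clauses true simultaneously.

The formula is UNSAT (unsatisfiable).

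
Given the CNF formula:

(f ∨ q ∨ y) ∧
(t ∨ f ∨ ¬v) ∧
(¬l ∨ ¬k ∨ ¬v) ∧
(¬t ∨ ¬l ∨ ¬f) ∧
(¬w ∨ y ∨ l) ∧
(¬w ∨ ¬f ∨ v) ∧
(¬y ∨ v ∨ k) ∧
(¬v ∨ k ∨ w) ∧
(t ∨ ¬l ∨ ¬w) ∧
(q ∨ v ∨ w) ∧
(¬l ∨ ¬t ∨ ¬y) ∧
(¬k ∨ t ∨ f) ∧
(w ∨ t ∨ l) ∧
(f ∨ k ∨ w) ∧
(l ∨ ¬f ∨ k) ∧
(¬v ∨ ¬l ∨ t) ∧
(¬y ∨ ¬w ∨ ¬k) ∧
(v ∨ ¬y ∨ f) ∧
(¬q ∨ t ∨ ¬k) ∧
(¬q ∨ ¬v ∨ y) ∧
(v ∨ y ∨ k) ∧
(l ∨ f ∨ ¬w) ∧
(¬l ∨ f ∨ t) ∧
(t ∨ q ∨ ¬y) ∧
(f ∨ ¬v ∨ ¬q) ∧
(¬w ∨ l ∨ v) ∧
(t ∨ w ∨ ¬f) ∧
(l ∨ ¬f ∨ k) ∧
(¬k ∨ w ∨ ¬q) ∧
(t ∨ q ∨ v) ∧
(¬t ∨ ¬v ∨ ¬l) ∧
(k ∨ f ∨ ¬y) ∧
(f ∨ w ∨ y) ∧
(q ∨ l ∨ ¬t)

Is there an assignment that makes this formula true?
Yes

Yes, the formula is satisfiable.

One satisfying assignment is: k=True, v=False, y=False, l=True, q=True, f=False, w=True, t=True

Verification: With this assignment, all 34 clauses evaluate to true.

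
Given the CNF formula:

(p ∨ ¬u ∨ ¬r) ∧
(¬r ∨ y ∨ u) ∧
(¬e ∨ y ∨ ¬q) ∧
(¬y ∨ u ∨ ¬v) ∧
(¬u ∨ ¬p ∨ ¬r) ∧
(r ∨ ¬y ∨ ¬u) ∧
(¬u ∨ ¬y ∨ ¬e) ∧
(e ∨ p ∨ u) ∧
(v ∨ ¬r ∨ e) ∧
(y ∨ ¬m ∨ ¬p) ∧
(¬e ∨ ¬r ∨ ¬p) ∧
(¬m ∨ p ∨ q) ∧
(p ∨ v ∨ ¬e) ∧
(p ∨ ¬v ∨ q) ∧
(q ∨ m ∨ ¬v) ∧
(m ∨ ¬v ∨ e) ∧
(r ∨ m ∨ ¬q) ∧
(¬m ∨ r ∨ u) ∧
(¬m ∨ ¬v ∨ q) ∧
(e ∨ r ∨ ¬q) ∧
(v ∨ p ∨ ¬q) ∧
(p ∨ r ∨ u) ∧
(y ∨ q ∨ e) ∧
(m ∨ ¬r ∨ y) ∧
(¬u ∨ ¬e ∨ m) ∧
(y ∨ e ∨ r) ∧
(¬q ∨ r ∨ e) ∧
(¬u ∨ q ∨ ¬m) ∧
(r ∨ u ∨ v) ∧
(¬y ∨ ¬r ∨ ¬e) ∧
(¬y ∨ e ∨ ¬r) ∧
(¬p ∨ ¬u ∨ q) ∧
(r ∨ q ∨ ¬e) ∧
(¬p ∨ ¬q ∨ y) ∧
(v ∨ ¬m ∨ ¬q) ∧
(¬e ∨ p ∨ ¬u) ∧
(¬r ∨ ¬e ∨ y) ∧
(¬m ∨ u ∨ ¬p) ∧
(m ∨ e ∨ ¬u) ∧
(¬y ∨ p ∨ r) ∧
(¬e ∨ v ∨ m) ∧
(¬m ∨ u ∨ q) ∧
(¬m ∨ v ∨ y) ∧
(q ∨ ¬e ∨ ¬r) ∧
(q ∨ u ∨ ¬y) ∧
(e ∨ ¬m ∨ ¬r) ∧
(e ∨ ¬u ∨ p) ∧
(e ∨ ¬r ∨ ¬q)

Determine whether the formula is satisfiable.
No

No, the formula is not satisfiable.

No assignment of truth values to the variables can make all 48 clauses true simultaneously.

The formula is UNSAT (unsatisfiable).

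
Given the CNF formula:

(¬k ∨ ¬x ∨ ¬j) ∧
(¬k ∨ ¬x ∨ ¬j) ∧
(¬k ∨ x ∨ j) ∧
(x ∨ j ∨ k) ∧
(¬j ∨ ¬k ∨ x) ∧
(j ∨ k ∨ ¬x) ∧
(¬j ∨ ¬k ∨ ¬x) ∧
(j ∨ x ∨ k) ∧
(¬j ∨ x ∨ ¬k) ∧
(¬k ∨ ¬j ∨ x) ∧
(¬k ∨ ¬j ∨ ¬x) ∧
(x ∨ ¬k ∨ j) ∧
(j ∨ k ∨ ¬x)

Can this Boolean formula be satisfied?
Yes

Yes, the formula is satisfiable.

One satisfying assignment is: k=False, j=True, x=False

Verification: With this assignment, all 13 clauses evaluate to true.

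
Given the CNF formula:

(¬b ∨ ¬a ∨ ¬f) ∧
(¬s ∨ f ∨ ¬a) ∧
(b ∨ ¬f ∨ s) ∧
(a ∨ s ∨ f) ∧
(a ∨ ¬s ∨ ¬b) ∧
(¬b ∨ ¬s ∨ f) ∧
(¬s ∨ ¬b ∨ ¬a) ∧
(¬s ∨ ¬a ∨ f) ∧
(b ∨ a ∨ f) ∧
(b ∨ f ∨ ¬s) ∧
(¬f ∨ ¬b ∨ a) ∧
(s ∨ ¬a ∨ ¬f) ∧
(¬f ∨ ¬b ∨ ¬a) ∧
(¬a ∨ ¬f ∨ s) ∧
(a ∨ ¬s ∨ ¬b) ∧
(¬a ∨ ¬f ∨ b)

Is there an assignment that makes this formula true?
Yes

Yes, the formula is satisfiable.

One satisfying assignment is: s=False, f=False, b=False, a=True

Verification: With this assignment, all 16 clauses evaluate to true.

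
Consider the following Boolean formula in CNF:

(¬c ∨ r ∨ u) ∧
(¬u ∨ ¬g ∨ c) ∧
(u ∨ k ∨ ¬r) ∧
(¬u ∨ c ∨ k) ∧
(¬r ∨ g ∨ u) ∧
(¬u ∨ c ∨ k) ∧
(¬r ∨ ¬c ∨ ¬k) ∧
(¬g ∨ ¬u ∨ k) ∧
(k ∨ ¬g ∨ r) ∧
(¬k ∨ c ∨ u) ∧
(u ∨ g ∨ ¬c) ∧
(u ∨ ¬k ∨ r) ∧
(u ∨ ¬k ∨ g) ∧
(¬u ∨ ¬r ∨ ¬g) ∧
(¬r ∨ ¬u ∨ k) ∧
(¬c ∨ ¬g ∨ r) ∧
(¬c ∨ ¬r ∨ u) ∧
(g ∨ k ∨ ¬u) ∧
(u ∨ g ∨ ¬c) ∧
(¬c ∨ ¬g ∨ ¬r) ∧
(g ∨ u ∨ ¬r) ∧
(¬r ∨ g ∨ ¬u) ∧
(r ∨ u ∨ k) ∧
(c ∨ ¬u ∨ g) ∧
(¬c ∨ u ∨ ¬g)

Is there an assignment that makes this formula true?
Yes

Yes, the formula is satisfiable.

One satisfying assignment is: r=False, c=True, u=True, g=False, k=True

Verification: With this assignment, all 25 clauses evaluate to true.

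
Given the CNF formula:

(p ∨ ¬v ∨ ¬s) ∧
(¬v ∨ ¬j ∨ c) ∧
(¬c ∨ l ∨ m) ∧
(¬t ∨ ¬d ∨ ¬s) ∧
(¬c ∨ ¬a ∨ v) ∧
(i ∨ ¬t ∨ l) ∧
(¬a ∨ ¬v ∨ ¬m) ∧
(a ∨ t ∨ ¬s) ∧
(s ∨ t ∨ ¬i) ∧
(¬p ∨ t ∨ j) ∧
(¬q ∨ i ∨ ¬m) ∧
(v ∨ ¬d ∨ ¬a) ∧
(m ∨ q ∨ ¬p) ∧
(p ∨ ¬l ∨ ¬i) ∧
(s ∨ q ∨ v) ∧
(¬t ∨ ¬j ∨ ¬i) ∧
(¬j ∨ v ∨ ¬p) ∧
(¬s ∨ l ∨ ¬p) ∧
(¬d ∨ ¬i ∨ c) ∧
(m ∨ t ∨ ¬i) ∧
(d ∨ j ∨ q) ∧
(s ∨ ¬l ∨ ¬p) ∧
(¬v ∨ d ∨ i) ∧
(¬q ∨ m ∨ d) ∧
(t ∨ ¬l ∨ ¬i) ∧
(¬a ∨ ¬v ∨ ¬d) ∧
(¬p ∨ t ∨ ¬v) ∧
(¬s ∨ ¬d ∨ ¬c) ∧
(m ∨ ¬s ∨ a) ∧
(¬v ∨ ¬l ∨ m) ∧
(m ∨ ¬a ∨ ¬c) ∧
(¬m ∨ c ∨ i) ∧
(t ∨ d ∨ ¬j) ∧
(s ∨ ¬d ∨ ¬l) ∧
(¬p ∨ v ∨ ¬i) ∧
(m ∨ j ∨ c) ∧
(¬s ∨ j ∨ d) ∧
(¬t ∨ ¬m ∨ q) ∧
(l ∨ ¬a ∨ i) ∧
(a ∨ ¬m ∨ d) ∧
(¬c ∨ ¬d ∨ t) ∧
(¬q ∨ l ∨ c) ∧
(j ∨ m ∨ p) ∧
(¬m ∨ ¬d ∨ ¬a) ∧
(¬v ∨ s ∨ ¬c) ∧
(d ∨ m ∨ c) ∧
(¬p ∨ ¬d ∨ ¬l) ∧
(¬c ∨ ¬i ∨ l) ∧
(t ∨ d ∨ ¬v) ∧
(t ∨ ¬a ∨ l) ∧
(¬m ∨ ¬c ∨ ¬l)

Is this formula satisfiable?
No

No, the formula is not satisfiable.

No assignment of truth values to the variables can make all 51 clauses true simultaneously.

The formula is UNSAT (unsatisfiable).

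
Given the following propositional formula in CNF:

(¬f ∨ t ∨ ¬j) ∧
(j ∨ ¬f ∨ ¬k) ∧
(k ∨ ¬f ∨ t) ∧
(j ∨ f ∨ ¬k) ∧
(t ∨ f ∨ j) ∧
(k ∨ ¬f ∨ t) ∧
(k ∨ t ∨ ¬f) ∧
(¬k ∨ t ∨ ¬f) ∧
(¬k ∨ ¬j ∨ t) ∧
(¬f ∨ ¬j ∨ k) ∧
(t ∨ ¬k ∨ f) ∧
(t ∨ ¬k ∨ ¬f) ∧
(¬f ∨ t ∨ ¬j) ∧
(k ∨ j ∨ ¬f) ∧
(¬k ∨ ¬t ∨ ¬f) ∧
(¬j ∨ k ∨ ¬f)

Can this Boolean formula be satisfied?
Yes

Yes, the formula is satisfiable.

One satisfying assignment is: j=True, k=False, t=False, f=False

Verification: With this assignment, all 16 clauses evaluate to true.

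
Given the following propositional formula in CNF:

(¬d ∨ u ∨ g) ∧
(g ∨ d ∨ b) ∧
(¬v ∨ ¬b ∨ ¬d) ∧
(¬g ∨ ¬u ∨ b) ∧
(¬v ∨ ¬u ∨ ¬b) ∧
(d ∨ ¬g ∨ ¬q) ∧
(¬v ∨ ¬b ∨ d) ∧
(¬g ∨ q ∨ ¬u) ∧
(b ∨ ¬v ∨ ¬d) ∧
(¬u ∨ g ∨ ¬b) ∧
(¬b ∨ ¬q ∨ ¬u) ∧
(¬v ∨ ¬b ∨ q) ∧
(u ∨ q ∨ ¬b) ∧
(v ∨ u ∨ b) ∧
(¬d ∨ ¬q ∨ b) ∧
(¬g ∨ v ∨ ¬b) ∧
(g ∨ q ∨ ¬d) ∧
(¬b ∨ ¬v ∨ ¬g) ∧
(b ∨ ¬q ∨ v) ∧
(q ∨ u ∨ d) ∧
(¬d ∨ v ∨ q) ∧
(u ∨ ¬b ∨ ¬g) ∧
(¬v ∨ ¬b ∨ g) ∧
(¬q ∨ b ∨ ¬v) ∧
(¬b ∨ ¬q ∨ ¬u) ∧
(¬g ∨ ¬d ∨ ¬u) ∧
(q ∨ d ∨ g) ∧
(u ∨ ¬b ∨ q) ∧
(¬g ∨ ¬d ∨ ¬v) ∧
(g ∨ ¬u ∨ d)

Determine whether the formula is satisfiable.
Yes

Yes, the formula is satisfiable.

One satisfying assignment is: u=False, q=True, v=False, g=False, d=False, b=True

Verification: With this assignment, all 30 clauses evaluate to true.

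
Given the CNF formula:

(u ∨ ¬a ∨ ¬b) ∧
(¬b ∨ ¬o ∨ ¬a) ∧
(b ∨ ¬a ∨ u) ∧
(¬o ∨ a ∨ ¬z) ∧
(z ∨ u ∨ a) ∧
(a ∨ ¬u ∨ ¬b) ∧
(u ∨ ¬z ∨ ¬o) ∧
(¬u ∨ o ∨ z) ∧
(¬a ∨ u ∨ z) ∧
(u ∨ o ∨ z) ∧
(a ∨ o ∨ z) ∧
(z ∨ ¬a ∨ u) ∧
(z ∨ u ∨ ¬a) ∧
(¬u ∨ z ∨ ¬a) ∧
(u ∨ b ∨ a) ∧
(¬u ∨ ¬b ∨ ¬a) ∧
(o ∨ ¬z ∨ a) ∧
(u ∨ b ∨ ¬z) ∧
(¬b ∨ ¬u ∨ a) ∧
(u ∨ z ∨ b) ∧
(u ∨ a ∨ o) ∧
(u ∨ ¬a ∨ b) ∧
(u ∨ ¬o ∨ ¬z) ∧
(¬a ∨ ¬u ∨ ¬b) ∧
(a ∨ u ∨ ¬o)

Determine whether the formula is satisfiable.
Yes

Yes, the formula is satisfiable.

One satisfying assignment is: o=True, z=False, u=True, a=False, b=False

Verification: With this assignment, all 25 clauses evaluate to true.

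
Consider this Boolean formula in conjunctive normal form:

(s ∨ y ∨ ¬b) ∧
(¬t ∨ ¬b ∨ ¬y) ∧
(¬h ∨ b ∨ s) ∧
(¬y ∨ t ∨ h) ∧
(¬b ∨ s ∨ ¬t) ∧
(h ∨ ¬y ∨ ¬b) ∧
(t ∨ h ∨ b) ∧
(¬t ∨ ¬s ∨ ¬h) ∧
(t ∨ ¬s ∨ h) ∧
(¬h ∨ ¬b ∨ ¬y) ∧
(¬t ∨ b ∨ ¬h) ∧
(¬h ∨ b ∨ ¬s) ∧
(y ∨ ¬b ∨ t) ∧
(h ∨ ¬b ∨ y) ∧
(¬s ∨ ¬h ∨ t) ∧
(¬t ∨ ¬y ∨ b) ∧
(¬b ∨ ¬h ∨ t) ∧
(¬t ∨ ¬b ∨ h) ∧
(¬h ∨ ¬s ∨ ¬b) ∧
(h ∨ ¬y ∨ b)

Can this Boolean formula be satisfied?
Yes

Yes, the formula is satisfiable.

One satisfying assignment is: y=False, s=False, b=False, h=False, t=True

Verification: With this assignment, all 20 clauses evaluate to true.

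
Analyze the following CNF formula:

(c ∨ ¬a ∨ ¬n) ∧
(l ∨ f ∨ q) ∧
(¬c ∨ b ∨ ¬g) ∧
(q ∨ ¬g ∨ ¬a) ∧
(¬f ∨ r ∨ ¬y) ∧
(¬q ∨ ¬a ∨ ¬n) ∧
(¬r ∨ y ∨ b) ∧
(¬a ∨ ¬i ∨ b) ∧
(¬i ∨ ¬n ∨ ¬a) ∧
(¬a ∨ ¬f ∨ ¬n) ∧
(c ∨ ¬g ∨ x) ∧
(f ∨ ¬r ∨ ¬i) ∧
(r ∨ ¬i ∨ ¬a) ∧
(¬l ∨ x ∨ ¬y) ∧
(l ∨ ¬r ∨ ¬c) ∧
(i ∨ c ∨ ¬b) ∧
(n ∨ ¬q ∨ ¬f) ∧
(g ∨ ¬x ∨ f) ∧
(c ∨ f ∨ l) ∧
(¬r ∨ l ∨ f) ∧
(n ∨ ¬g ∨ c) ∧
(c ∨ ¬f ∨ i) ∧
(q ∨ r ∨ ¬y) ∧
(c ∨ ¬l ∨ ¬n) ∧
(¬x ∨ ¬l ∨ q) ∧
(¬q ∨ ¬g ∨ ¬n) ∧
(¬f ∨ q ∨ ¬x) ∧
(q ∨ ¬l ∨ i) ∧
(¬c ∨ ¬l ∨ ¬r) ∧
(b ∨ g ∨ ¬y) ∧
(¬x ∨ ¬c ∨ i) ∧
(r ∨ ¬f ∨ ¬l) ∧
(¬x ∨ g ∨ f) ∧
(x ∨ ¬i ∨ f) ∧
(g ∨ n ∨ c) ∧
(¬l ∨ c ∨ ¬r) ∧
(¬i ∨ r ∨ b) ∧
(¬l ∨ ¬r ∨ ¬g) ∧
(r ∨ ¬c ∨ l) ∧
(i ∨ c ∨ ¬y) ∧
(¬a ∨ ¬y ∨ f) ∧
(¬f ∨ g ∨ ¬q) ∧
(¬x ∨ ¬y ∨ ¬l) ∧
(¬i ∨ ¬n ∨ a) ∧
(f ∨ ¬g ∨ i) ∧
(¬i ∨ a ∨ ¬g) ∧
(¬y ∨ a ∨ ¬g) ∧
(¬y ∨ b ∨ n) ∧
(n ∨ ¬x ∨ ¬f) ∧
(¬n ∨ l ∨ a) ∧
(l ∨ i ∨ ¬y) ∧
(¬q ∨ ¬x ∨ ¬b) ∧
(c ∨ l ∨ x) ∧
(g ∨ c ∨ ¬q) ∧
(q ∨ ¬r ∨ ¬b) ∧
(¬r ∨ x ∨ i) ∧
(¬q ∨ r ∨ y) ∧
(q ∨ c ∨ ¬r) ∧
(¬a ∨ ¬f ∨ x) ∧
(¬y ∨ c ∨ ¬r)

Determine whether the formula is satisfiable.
No

No, the formula is not satisfiable.

No assignment of truth values to the variables can make all 60 clauses true simultaneously.

The formula is UNSAT (unsatisfiable).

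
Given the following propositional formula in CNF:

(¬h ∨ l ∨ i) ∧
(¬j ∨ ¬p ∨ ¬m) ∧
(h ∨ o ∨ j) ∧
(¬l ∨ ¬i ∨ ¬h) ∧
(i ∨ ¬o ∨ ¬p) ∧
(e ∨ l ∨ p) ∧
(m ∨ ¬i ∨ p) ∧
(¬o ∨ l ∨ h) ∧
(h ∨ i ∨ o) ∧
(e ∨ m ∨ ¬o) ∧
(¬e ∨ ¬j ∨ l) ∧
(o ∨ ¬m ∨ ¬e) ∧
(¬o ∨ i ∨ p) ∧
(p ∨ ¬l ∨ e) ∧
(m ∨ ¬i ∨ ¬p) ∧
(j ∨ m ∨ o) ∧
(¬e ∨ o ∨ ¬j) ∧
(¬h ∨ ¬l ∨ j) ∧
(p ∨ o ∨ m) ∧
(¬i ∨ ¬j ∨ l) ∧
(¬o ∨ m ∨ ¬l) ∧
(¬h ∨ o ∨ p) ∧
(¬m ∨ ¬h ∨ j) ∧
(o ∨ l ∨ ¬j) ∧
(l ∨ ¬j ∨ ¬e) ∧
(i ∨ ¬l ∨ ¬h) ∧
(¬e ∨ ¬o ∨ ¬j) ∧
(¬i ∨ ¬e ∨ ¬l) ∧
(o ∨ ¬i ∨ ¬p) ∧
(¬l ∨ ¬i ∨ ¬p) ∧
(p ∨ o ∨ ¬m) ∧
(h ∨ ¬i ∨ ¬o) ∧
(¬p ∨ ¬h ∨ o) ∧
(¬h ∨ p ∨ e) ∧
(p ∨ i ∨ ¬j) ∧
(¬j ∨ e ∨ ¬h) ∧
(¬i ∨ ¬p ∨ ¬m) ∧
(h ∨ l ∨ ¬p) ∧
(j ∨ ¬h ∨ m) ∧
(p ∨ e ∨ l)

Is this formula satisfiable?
No

No, the formula is not satisfiable.

No assignment of truth values to the variables can make all 40 clauses true simultaneously.

The formula is UNSAT (unsatisfiable).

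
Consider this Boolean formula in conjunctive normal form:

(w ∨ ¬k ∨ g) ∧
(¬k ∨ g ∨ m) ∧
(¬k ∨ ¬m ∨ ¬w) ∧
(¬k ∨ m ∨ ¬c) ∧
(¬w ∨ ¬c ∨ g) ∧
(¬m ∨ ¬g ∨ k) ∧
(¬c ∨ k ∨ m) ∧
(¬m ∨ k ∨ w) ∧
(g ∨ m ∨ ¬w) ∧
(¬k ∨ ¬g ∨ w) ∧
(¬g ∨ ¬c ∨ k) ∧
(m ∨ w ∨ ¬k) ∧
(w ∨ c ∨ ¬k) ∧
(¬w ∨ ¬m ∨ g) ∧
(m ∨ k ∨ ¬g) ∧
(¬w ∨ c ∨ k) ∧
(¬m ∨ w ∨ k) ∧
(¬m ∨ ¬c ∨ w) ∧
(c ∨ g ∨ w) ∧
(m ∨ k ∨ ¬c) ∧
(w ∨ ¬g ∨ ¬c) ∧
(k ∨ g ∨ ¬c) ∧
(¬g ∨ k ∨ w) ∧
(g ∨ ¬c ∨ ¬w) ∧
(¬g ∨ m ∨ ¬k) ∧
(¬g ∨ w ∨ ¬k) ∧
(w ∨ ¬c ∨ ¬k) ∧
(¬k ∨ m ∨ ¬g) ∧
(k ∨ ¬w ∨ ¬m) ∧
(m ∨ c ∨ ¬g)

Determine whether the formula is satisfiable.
No

No, the formula is not satisfiable.

No assignment of truth values to the variables can make all 30 clauses true simultaneously.

The formula is UNSAT (unsatisfiable).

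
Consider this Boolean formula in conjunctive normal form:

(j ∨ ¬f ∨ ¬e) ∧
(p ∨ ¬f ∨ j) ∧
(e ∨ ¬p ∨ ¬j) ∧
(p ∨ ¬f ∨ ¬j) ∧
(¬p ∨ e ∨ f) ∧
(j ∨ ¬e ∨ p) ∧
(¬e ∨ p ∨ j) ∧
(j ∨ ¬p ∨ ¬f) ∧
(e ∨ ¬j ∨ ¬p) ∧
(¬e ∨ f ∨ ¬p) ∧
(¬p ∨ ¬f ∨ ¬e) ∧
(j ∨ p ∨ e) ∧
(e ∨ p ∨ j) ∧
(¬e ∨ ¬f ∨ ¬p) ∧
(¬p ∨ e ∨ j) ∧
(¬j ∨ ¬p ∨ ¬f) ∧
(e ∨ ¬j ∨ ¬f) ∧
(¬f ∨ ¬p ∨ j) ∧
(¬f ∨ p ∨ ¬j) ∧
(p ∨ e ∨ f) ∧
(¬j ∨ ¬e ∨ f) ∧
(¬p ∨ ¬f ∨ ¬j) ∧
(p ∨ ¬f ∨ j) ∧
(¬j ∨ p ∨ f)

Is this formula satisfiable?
No

No, the formula is not satisfiable.

No assignment of truth values to the variables can make all 24 clauses true simultaneously.

The formula is UNSAT (unsatisfiable).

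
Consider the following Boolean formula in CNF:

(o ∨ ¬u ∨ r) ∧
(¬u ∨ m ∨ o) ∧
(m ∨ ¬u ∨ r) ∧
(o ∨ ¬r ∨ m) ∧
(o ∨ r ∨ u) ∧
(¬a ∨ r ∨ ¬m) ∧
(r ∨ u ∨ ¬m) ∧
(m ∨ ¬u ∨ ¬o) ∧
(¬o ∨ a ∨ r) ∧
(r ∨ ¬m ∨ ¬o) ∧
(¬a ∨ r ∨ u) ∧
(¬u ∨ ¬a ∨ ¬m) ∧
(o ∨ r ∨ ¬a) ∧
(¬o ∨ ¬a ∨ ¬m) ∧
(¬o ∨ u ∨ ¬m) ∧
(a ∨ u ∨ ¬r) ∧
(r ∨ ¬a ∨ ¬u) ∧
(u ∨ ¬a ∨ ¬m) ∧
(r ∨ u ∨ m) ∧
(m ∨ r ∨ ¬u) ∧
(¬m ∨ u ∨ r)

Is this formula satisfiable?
Yes

Yes, the formula is satisfiable.

One satisfying assignment is: o=False, m=True, r=True, a=False, u=True

Verification: With this assignment, all 21 clauses evaluate to true.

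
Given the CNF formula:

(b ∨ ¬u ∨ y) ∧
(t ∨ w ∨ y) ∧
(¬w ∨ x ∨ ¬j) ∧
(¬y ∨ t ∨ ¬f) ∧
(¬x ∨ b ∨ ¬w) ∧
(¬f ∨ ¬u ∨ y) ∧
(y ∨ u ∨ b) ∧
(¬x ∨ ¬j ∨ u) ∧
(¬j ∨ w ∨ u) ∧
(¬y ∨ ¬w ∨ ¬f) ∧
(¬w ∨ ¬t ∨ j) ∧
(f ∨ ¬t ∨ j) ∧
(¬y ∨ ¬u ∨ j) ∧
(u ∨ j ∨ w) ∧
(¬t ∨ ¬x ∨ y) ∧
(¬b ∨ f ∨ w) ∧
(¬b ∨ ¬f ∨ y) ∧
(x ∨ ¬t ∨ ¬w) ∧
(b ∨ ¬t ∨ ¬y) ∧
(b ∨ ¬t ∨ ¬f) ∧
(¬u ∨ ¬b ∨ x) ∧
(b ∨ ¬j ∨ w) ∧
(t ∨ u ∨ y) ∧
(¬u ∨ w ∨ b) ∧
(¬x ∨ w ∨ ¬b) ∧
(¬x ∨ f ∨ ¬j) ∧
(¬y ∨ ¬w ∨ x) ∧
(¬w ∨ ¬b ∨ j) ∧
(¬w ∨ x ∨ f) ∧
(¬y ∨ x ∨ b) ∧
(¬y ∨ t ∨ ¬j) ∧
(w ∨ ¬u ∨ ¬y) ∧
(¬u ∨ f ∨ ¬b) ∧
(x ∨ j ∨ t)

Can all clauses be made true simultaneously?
No

No, the formula is not satisfiable.

No assignment of truth values to the variables can make all 34 clauses true simultaneously.

The formula is UNSAT (unsatisfiable).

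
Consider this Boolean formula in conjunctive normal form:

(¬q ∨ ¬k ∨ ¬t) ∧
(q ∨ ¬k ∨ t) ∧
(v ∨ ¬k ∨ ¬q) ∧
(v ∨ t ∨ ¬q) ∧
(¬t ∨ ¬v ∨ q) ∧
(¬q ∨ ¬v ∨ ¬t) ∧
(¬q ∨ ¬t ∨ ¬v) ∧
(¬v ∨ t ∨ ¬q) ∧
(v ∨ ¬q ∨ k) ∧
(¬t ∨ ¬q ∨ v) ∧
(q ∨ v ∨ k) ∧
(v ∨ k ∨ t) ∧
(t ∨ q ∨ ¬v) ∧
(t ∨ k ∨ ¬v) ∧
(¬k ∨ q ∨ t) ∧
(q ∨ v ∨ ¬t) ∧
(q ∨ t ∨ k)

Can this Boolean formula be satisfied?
No

No, the formula is not satisfiable.

No assignment of truth values to the variables can make all 17 clauses true simultaneously.

The formula is UNSAT (unsatisfiable).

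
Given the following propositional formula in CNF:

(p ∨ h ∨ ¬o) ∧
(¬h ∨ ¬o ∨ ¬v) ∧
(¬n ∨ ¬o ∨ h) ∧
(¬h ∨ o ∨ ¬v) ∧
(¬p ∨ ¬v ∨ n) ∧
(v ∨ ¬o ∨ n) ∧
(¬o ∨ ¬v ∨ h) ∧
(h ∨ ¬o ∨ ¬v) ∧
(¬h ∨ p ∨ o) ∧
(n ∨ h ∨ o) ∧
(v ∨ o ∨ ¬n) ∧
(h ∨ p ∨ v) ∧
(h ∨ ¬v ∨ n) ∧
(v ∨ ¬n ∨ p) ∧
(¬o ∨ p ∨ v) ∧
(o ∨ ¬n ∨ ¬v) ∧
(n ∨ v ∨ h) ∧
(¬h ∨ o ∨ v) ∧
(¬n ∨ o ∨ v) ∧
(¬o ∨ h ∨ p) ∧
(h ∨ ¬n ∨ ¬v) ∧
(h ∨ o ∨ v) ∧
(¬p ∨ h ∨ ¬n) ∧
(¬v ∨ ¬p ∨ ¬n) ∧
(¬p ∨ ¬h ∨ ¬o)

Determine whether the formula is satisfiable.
No

No, the formula is not satisfiable.

No assignment of truth values to the variables can make all 25 clauses true simultaneously.

The formula is UNSAT (unsatisfiable).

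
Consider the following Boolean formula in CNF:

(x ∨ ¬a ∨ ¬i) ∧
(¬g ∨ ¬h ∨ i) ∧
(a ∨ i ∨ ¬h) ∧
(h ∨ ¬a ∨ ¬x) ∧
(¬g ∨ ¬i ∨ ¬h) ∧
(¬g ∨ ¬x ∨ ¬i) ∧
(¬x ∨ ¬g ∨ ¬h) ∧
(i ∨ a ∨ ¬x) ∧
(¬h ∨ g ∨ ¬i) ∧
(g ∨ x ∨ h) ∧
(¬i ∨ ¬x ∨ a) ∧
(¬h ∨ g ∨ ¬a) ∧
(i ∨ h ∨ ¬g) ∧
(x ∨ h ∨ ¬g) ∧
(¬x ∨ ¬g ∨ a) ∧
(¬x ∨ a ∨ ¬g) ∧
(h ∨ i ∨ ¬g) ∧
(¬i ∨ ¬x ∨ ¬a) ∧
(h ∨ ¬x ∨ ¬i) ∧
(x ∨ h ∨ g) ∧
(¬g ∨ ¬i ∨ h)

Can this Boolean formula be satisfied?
No

No, the formula is not satisfiable.

No assignment of truth values to the variables can make all 21 clauses true simultaneously.

The formula is UNSAT (unsatisfiable).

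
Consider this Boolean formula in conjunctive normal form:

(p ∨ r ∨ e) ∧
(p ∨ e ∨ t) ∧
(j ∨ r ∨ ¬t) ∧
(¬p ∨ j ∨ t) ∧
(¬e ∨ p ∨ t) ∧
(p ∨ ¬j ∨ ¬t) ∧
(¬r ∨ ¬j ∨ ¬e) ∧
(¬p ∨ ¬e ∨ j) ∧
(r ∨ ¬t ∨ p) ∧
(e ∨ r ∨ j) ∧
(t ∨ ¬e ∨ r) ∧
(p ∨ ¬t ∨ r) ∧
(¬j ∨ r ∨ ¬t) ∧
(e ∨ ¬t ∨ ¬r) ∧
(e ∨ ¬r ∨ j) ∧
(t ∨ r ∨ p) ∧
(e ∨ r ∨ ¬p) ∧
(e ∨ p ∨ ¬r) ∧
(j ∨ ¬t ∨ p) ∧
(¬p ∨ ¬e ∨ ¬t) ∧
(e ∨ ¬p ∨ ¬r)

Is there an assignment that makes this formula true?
No

No, the formula is not satisfiable.

No assignment of truth values to the variables can make all 21 clauses true simultaneously.

The formula is UNSAT (unsatisfiable).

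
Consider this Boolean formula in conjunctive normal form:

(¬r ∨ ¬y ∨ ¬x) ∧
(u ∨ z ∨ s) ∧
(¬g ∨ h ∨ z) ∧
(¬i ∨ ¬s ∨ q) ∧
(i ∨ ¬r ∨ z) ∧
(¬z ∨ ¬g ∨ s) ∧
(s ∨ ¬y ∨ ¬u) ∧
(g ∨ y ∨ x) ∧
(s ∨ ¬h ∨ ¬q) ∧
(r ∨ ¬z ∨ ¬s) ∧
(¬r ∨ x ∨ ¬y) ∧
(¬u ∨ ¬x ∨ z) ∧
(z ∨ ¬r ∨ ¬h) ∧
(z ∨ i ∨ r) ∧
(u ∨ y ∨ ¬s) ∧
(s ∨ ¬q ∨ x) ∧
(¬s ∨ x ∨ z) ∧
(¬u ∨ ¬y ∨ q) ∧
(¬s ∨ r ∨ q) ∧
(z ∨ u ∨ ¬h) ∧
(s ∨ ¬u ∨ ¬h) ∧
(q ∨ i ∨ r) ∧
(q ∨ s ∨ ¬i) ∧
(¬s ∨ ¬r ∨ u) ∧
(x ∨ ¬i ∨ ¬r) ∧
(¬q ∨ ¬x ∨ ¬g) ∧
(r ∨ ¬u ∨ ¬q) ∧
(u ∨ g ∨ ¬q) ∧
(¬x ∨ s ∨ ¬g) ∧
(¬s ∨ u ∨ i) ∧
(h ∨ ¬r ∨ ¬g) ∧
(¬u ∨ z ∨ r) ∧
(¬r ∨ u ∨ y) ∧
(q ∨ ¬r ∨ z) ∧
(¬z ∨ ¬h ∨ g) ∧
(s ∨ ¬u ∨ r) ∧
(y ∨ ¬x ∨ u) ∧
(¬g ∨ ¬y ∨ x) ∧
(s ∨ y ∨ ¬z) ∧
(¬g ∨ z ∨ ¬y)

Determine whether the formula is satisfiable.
Yes

Yes, the formula is satisfiable.

One satisfying assignment is: h=False, i=False, y=False, r=True, g=False, x=True, s=True, z=True, u=True, q=False

Verification: With this assignment, all 40 clauses evaluate to true.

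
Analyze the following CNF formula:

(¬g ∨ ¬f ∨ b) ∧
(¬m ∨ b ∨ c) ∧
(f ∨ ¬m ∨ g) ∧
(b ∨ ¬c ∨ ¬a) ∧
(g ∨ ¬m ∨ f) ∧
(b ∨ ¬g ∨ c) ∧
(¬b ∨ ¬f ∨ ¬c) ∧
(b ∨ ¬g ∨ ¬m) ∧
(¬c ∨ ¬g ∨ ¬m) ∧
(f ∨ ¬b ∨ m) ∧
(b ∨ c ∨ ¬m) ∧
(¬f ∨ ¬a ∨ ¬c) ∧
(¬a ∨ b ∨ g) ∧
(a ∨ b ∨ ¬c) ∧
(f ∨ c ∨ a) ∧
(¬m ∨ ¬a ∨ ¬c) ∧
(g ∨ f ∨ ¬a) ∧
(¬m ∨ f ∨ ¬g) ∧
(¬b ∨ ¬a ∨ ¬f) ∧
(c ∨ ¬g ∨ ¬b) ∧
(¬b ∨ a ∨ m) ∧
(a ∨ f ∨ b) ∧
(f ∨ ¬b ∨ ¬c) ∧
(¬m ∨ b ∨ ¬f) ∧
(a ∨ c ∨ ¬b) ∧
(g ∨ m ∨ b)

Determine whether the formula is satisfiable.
No

No, the formula is not satisfiable.

No assignment of truth values to the variables can make all 26 clauses true simultaneously.

The formula is UNSAT (unsatisfiable).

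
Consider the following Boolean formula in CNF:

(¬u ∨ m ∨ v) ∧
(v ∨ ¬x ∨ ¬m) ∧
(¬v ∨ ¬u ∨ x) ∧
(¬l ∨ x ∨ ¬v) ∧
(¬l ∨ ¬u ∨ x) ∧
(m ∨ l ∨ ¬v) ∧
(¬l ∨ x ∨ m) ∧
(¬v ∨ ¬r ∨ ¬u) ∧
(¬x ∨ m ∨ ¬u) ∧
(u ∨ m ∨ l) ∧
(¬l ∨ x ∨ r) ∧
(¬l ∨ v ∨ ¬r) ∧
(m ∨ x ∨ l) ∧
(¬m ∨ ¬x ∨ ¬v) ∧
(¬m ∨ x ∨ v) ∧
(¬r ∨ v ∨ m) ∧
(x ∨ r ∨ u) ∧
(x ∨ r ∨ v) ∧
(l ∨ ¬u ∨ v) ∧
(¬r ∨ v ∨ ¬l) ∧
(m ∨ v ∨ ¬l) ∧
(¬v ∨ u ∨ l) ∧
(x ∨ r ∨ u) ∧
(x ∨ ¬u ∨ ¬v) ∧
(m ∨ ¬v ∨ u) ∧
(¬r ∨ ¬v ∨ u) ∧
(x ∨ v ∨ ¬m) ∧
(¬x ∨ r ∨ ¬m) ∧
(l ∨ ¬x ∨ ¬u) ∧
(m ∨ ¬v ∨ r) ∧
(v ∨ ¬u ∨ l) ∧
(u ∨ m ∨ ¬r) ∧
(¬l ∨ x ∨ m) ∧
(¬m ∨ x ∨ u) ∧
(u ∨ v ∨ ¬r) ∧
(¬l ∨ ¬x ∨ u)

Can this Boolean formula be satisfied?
No

No, the formula is not satisfiable.

No assignment of truth values to the variables can make all 36 clauses true simultaneously.

The formula is UNSAT (unsatisfiable).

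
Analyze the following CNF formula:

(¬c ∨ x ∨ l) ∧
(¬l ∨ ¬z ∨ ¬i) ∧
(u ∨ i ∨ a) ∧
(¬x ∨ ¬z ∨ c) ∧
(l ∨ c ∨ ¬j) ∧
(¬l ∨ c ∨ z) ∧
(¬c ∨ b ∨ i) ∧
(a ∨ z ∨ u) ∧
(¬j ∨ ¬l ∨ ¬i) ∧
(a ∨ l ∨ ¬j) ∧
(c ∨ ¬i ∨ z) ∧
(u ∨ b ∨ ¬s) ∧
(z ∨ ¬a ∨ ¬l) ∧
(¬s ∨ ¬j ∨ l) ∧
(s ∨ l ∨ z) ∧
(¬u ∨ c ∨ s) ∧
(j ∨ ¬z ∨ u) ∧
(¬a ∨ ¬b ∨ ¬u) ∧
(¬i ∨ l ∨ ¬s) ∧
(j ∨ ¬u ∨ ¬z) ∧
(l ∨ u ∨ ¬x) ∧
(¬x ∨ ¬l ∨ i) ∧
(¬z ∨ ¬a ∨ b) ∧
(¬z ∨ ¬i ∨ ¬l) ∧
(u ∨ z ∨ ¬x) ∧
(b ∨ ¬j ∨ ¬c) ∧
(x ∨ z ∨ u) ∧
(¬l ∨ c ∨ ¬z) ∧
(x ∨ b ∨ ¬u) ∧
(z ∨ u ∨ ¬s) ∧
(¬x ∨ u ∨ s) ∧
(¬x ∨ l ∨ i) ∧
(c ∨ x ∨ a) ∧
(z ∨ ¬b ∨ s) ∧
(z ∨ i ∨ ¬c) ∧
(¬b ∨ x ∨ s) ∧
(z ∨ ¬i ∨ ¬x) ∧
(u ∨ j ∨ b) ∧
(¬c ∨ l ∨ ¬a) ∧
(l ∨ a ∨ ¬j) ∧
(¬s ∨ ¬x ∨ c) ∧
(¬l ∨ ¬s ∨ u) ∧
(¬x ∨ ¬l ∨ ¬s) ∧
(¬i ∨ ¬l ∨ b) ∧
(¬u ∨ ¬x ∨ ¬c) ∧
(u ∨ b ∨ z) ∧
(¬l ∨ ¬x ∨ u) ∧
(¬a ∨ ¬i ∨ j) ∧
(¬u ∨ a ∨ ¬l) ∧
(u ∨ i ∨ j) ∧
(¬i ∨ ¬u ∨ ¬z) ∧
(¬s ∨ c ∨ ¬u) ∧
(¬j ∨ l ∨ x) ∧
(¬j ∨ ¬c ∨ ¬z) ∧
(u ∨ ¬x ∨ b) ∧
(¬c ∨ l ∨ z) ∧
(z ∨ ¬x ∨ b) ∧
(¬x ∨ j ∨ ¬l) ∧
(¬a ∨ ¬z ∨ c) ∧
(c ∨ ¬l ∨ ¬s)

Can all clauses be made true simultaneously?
No

No, the formula is not satisfiable.

No assignment of truth values to the variables can make all 60 clauses true simultaneously.

The formula is UNSAT (unsatisfiable).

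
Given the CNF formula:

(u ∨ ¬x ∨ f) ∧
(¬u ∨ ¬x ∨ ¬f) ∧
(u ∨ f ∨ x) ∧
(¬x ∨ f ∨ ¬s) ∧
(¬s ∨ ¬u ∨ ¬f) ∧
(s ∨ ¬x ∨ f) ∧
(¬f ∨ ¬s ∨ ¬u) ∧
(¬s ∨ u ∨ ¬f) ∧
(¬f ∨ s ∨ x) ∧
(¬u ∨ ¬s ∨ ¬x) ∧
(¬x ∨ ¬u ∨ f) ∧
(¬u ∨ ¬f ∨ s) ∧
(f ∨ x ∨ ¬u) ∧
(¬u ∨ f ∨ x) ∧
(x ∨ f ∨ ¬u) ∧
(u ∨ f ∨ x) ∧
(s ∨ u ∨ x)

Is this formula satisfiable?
Yes

Yes, the formula is satisfiable.

One satisfying assignment is: u=False, s=False, f=True, x=True

Verification: With this assignment, all 17 clauses evaluate to true.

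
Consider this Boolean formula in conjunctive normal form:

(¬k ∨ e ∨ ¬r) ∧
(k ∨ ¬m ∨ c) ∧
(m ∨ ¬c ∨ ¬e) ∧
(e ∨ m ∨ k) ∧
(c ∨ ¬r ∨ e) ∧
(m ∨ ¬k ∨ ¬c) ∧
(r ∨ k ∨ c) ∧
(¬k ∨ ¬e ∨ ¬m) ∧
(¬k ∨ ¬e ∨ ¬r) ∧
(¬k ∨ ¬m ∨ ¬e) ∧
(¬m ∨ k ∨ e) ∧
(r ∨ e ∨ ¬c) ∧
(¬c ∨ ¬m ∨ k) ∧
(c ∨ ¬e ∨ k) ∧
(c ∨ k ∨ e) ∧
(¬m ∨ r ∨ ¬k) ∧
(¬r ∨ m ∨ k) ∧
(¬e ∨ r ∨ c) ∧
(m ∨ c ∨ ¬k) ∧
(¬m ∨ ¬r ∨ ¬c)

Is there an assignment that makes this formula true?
No

No, the formula is not satisfiable.

No assignment of truth values to the variables can make all 20 clauses true simultaneously.

The formula is UNSAT (unsatisfiable).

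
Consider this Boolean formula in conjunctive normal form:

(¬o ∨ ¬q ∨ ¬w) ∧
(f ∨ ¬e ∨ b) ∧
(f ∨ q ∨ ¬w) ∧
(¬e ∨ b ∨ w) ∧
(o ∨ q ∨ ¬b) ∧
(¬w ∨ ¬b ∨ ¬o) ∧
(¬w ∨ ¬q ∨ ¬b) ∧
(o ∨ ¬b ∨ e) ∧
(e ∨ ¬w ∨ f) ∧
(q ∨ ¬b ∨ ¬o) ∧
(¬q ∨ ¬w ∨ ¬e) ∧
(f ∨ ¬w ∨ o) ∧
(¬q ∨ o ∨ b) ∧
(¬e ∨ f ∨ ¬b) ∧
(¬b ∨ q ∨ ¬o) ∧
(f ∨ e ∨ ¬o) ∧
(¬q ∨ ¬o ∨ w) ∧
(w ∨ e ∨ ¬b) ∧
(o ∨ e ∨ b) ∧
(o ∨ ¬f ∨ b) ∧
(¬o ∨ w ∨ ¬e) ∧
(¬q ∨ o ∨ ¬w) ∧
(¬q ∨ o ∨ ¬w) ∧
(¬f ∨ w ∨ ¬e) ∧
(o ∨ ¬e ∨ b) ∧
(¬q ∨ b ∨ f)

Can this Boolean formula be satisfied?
Yes

Yes, the formula is satisfiable.

One satisfying assignment is: q=False, f=True, o=True, e=False, b=False, w=False

Verification: With this assignment, all 26 clauses evaluate to true.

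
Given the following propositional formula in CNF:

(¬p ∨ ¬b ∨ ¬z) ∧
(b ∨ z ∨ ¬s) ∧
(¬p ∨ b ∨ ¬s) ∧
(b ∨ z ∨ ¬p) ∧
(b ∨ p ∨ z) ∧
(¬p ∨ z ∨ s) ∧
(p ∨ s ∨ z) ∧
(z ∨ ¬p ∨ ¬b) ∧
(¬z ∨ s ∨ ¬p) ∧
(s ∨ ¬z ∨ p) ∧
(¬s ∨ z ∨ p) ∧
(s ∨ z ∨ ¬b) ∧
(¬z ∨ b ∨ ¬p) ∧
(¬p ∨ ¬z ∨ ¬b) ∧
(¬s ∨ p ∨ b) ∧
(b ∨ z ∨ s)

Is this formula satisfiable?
Yes

Yes, the formula is satisfiable.

One satisfying assignment is: z=True, b=True, s=True, p=False

Verification: With this assignment, all 16 clauses evaluate to true.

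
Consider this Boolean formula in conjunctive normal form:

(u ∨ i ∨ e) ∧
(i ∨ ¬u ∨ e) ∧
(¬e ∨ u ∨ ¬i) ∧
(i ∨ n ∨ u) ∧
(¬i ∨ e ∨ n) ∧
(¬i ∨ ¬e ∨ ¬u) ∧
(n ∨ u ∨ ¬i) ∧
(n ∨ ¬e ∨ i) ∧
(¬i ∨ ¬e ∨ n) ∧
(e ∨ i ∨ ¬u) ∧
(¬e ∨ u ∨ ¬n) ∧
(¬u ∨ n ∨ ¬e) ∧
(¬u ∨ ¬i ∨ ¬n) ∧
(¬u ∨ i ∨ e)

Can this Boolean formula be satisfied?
Yes

Yes, the formula is satisfiable.

One satisfying assignment is: e=False, i=True, n=True, u=False

Verification: With this assignment, all 14 clauses evaluate to true.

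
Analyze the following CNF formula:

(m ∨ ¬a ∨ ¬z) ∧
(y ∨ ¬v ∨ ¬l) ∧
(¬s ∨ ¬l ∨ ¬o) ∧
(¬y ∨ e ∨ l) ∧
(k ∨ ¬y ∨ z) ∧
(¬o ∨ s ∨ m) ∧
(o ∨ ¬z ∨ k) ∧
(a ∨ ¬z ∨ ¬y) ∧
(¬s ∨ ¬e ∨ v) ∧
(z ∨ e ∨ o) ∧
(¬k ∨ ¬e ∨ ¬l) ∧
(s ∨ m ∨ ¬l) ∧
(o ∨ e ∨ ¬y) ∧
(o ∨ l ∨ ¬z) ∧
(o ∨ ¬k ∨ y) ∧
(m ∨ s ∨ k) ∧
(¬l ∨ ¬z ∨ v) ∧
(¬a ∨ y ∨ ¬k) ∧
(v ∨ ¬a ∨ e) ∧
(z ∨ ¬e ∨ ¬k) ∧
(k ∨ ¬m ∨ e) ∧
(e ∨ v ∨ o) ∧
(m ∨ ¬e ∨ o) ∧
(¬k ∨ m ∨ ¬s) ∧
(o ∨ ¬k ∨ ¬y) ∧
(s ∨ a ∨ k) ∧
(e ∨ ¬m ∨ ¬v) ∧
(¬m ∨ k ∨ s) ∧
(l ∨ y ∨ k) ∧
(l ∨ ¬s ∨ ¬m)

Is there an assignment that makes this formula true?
Yes

Yes, the formula is satisfiable.

One satisfying assignment is: s=False, k=True, z=True, y=False, a=False, m=True, o=True, v=False, l=False, e=True

Verification: With this assignment, all 30 clauses evaluate to true.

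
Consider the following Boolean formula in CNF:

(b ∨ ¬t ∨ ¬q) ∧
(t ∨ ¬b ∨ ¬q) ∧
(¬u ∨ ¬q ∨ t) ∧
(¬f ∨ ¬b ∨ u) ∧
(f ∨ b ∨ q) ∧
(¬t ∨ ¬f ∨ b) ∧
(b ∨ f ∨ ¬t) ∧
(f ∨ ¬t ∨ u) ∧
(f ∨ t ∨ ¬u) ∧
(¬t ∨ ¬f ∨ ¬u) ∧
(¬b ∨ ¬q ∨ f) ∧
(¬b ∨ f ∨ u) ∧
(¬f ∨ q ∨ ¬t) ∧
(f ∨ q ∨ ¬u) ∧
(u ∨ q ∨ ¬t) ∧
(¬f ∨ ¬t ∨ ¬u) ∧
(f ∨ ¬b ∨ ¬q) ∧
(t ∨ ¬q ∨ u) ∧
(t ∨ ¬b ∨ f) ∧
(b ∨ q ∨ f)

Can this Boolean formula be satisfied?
Yes

Yes, the formula is satisfiable.

One satisfying assignment is: u=False, b=False, f=True, q=False, t=False

Verification: With this assignment, all 20 clauses evaluate to true.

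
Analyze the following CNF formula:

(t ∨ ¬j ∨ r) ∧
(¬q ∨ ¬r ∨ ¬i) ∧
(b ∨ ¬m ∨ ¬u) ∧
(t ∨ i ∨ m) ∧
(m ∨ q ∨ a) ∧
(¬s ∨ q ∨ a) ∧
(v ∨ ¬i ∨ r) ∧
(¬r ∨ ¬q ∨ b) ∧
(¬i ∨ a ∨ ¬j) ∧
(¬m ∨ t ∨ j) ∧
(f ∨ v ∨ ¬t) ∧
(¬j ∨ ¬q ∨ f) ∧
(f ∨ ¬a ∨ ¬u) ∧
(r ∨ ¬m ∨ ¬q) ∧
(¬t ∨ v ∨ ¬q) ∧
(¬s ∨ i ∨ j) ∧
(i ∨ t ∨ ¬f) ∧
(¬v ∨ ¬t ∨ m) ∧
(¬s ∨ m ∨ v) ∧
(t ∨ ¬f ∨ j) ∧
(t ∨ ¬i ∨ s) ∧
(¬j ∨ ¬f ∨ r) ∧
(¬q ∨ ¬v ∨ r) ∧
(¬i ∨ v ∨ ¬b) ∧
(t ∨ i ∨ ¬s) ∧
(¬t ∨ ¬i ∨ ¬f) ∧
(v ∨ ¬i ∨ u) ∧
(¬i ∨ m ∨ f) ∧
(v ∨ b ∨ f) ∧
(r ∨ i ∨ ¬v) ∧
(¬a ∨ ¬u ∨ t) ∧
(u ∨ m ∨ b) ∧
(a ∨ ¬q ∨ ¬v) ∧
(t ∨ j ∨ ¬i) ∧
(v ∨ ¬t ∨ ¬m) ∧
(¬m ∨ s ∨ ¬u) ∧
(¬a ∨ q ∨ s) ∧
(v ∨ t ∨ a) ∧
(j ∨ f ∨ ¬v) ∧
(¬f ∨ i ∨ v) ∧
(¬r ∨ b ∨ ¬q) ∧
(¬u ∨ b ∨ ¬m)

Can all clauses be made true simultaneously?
Yes

Yes, the formula is satisfiable.

One satisfying assignment is: i=False, m=True, b=False, v=True, q=False, r=True, j=True, s=False, u=False, f=False, t=False, a=False

Verification: With this assignment, all 42 clauses evaluate to true.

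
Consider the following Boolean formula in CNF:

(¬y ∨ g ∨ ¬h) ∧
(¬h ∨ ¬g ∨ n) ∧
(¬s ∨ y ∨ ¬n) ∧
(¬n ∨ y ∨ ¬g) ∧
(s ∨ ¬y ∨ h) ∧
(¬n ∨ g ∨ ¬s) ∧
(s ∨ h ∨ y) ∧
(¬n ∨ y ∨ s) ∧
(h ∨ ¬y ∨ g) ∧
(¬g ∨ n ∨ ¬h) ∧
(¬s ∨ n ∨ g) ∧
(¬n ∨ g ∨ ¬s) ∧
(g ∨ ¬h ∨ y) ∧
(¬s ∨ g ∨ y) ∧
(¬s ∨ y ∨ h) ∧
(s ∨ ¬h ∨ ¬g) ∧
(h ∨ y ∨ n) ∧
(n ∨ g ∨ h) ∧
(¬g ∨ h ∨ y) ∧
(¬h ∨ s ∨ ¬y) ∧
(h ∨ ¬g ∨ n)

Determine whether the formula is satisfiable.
Yes

Yes, the formula is satisfiable.

One satisfying assignment is: y=True, h=False, n=True, g=True, s=True

Verification: With this assignment, all 21 clauses evaluate to true.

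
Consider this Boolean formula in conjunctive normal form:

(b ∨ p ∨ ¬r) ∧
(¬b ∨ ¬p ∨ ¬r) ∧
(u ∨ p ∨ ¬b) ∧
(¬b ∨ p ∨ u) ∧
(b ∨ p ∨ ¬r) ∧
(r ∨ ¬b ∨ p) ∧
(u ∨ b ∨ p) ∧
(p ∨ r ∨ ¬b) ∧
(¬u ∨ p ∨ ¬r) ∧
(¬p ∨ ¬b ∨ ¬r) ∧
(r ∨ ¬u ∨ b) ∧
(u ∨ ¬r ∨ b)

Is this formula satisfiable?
Yes

Yes, the formula is satisfiable.

One satisfying assignment is: u=False, b=False, p=True, r=False

Verification: With this assignment, all 12 clauses evaluate to true.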